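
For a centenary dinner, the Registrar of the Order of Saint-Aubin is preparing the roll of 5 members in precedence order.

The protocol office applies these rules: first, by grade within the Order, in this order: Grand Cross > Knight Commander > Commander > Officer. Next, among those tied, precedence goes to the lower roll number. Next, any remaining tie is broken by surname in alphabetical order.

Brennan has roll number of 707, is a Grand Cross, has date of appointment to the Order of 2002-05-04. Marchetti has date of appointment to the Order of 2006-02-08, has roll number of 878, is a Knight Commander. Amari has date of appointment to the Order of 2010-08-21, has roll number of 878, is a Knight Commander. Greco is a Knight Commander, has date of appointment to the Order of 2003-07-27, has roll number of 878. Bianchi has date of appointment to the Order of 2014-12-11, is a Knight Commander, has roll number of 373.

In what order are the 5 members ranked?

Brennan, Bianchi, Amari, Greco, Marchetti

By grade within the Order: Brennan (Grand Cross); then Bianchi, Amari, Greco and Marchetti (Knight Commander).
Among Bianchi, Amari, Greco and Marchetti, by roll number (lower first): Bianchi (373) before Amari, Greco and Marchetti (878).
Among Amari, Greco and Marchetti, alphabetically by surname: Amari before Greco before Marchetti.
Full order: Brennan, Bianchi, Amari, Greco, Marchetti.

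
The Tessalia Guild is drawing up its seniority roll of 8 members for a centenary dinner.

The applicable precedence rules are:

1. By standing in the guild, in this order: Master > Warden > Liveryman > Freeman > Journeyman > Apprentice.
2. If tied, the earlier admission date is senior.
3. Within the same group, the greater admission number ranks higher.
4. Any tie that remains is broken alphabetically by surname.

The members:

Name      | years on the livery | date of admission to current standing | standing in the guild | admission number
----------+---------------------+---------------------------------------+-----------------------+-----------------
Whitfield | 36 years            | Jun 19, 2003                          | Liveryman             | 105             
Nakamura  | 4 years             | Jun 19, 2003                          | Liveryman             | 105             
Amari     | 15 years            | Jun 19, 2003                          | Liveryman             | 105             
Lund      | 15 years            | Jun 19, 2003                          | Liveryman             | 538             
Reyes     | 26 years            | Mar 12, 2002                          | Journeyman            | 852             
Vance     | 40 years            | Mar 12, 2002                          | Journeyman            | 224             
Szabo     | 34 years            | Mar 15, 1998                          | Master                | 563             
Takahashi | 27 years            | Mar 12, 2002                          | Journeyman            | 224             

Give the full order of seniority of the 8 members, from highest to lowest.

By standing in the guild: Szabo (Master); then Lund, Amari, Nakamura and Whitfield (Liveryman); then Reyes, Takahashi and Vance (Journeyman).
Lund, Amari, Nakamura and Whitfield all have date of admission to current standing Jun 19, 2003, so the next rule applies.
Among Lund, Amari, Nakamura and Whitfield, by admission number (higher first): Lund (538) before Amari, Nakamura and Whitfield (105).
Among Amari, Nakamura and Whitfield, alphabetically by surname: Amari before Nakamura before Whitfield.
Reyes, Takahashi and Vance all have date of admission to current standing Mar 12, 2002, so the next rule applies.
Among Reyes, Takahashi and Vance, by admission number (higher first): Reyes (852) before Takahashi and Vance (224).
Among Takahashi and Vance, alphabetically by surname: Takahashi before Vance.
Full order: Szabo, Lund, Amari, Nakamura, Whitfield, Reyes, Takahashi, Vance.

Szabo, Lund, Amari, Nakamura, Whitfield, Reyes, Takahashi, Vance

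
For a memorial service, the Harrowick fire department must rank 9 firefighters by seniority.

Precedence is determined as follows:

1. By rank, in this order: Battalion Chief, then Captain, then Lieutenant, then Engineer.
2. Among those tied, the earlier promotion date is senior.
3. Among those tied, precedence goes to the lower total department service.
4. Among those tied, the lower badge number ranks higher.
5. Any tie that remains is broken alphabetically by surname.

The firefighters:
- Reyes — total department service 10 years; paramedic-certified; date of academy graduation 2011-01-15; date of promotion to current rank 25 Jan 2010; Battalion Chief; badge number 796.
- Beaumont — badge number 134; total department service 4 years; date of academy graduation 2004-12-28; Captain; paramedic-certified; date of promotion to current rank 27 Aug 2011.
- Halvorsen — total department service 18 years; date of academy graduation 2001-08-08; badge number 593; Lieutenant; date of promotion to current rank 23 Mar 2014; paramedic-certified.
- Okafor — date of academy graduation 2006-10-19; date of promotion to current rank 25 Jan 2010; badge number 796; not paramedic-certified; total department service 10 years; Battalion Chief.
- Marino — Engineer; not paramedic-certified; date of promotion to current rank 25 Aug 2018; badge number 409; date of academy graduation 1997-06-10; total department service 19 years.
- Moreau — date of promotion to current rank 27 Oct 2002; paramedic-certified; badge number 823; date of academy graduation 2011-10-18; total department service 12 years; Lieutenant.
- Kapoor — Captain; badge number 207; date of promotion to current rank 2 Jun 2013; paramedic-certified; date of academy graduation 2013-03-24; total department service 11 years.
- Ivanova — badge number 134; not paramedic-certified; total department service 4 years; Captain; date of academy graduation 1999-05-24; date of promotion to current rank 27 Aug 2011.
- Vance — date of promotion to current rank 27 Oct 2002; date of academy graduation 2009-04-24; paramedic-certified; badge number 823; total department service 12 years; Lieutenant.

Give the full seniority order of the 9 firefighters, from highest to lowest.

Okafor, Reyes, Beaumont, Ivanova, Kapoor, Moreau, Vance, Halvorsen, Marino

By rank: Okafor and Reyes (Battalion Chief); then Beaumont, Ivanova and Kapoor (Captain); then Moreau, Vance and Halvorsen (Lieutenant); then Marino (Engineer).
Okafor and Reyes both have date of promotion to current rank 25 Jan 2010, so the next rule applies.
Okafor and Reyes both have total department service 10 years, so the next rule applies.
Okafor and Reyes both have badge number 796, so the next rule applies.
Among Okafor and Reyes, alphabetically by surname: Okafor before Reyes.
Among Beaumont, Ivanova and Kapoor, by date of promotion to current rank (earlier first): Beaumont and Ivanova (27 Aug 2011) before Kapoor (2 Jun 2013).
Beaumont and Ivanova both have total department service 4 years, so the next rule applies.
Beaumont and Ivanova both have badge number 134, so the next rule applies.
Among Beaumont and Ivanova, alphabetically by surname: Beaumont before Ivanova.
Among Moreau, Vance and Halvorsen, by date of promotion to current rank (earlier first): Moreau and Vance (27 Oct 2002) before Halvorsen (23 Mar 2014).
Moreau and Vance both have total department service 12 years, so the next rule applies.
Moreau and Vance both have badge number 823, so the next rule applies.
Among Moreau and Vance, alphabetically by surname: Moreau before Vance.
Full order: Okafor, Reyes, Beaumont, Ivanova, Kapoor, Moreau, Vance, Halvorsen, Marino.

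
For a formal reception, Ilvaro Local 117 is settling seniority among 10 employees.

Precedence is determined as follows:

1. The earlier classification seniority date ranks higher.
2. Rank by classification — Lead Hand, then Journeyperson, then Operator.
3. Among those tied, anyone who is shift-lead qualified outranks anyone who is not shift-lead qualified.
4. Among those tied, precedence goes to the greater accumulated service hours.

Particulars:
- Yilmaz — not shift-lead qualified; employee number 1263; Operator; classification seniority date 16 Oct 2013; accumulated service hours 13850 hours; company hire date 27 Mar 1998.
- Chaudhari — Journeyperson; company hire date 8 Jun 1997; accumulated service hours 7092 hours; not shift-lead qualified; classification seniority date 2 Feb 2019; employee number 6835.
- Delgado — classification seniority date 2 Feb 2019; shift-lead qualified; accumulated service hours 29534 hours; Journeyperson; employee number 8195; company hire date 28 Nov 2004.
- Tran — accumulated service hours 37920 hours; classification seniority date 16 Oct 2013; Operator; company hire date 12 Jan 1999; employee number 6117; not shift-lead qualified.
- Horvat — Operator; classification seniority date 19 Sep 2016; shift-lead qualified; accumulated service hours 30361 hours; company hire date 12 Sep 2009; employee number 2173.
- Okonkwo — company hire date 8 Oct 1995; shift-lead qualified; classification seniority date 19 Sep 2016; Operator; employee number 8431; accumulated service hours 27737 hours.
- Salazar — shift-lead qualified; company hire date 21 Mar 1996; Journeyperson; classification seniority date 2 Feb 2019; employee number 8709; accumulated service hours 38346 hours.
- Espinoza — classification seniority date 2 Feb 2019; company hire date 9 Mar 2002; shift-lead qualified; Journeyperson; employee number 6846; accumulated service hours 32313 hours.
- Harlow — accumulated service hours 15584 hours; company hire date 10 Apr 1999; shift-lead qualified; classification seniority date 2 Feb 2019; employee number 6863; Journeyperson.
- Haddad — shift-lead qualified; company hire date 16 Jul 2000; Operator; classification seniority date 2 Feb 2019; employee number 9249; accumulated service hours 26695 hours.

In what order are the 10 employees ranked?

Tran, Yilmaz, Horvat, Okonkwo, Salazar, Espinoza, Delgado, Harlow, Chaudhari, Haddad

By classification seniority date (earlier first): Tran and Yilmaz (both 16 Oct 2013); then Horvat and Okonkwo (both 19 Sep 2016); then Salazar, Espinoza, Delgado, Harlow, Chaudhari and Haddad (each 2 Feb 2019).
Tran and Yilmaz are each Operator, so the next rule applies.
Tran and Yilmaz are each not shift-lead qualified, so the next rule applies.
Among Tran and Yilmaz, by accumulated service hours (higher first): Tran (37920 hours) before Yilmaz (13850 hours).
Horvat and Okonkwo are each Operator, so the next rule applies.
Horvat and Okonkwo are each shift-lead qualified, so the next rule applies.
Among Horvat and Okonkwo, by accumulated service hours (higher first): Horvat (30361 hours) before Okonkwo (27737 hours).
Among Salazar, Espinoza, Delgado, Harlow, Chaudhari and Haddad, by classification: Salazar, Espinoza, Delgado, Harlow and Chaudhari (Journeyperson) before Haddad (Operator).
Among Salazar, Espinoza, Delgado, Harlow and Chaudhari, shift-lead qualified before not shift-lead qualified: Salazar, Espinoza, Delgado and Harlow (shift-lead qualified) before Chaudhari (not shift-lead qualified).
Among Salazar, Espinoza, Delgado and Harlow, by accumulated service hours (higher first): Salazar (38346 hours) before Espinoza (32313 hours) before Delgado (29534 hours) before Harlow (15584 hours).
Full order: Tran, Yilmaz, Horvat, Okonkwo, Salazar, Espinoza, Delgado, Harlow, Chaudhari, Haddad.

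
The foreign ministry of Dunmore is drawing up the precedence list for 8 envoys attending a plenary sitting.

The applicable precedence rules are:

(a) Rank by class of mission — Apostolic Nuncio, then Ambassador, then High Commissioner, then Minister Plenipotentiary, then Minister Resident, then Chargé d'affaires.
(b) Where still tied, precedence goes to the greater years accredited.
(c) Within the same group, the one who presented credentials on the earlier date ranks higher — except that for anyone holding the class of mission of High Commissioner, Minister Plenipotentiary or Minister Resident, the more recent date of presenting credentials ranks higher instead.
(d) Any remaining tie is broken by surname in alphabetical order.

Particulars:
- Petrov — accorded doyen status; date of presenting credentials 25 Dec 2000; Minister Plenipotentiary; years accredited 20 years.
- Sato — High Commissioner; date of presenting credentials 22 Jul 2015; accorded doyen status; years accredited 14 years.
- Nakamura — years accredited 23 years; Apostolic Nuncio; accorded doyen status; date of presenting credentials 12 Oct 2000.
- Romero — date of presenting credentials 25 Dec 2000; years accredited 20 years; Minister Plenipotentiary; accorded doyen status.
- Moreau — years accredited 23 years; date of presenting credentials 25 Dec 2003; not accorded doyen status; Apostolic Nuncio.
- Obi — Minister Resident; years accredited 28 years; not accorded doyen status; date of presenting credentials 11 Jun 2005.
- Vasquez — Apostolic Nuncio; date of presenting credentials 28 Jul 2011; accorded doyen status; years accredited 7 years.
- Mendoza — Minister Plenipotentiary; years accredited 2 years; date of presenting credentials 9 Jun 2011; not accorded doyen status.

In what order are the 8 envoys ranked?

By class of mission: Nakamura, Moreau and Vasquez (Apostolic Nuncio); then Sato (High Commissioner); then Petrov, Romero and Mendoza (Minister Plenipotentiary); then Obi (Minister Resident).
Among Nakamura, Moreau and Vasquez, by years accredited (higher first): Nakamura and Moreau (23 years) before Vasquez (7 years).
Among Nakamura and Moreau, by date of presenting credentials (earlier first): Nakamura (12 Oct 2000) before Moreau (25 Dec 2003).
Among Petrov, Romero and Mendoza, by years accredited (higher first): Petrov and Romero (20 years) before Mendoza (2 years).
Petrov and Romero both have date of presenting credentials 25 Dec 2000, so the next rule applies.
Among Petrov and Romero, alphabetically by surname: Petrov before Romero.
Full order: Nakamura, Moreau, Vasquez, Sato, Petrov, Romero, Mendoza, Obi.

Nakamura, Moreau, Vasquez, Sato, Petrov, Romero, Mendoza, Obi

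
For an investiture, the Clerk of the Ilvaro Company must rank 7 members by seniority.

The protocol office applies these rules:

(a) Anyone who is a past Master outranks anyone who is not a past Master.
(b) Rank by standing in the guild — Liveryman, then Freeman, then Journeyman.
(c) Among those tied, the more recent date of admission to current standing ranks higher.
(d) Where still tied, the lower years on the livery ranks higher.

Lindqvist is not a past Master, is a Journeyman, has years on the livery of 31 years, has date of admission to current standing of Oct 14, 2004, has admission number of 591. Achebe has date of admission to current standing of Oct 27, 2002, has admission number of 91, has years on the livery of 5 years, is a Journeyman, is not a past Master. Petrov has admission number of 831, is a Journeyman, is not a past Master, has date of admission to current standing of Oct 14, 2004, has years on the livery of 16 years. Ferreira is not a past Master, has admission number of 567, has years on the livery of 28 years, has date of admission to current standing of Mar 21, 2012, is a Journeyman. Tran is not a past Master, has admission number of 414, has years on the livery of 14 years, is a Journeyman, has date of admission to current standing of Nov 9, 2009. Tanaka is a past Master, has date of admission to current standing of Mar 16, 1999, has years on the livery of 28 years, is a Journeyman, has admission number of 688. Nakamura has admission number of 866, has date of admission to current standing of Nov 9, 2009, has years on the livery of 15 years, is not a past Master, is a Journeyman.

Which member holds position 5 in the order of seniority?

Petrov

By the first rule: Tanaka (a past Master); then Ferreira, Tran, Nakamura, Petrov, Lindqvist and Achebe (each not a past Master).
Ferreira, Tran, Nakamura, Petrov, Lindqvist and Achebe are each Journeyman, so the next rule applies.
Among Ferreira, Tran, Nakamura, Petrov, Lindqvist and Achebe, by date of admission to current standing (later first): Ferreira (Mar 21, 2012) before Tran and Nakamura (Nov 9, 2009) before Petrov and Lindqvist (Oct 14, 2004) before Achebe (Oct 27, 2002).
Among Tran and Nakamura, by years on the livery (lower first): Tran (14 years) before Nakamura (15 years).
Among Petrov and Lindqvist, by years on the livery (lower first): Petrov (16 years) before Lindqvist (31 years).
Order: Tanaka, Ferreira, Tran, Nakamura, Petrov, Lindqvist, Achebe.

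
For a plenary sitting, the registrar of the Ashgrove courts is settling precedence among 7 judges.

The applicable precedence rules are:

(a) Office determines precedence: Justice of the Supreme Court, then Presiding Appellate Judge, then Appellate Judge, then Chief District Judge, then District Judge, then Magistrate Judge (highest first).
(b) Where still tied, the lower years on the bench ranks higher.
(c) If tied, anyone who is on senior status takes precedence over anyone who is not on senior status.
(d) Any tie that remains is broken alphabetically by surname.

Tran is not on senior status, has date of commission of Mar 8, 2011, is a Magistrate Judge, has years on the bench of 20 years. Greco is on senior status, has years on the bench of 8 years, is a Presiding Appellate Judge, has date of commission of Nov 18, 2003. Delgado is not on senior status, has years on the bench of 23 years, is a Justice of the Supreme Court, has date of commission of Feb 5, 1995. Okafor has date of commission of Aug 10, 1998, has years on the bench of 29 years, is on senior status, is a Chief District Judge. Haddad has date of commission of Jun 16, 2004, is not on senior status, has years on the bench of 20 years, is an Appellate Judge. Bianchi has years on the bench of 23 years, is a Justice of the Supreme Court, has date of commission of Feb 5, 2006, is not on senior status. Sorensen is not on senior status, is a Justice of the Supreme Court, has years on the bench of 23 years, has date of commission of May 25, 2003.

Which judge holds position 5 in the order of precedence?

By office: Bianchi, Delgado and Sorensen (Justice of the Supreme Court); then Greco (Presiding Appellate Judge); then Haddad (Appellate Judge); then Okafor (Chief District Judge); then Tran (Magistrate Judge).
Bianchi, Delgado and Sorensen all have years on the bench 23 years, so the next rule applies.
Bianchi, Delgado and Sorensen are each not on senior status, so the next rule applies.
Among Bianchi, Delgado and Sorensen, alphabetically by surname: Bianchi before Delgado before Sorensen.
Order: Bianchi, Delgado, Sorensen, Greco, Haddad, Okafor, Tran.

Haddad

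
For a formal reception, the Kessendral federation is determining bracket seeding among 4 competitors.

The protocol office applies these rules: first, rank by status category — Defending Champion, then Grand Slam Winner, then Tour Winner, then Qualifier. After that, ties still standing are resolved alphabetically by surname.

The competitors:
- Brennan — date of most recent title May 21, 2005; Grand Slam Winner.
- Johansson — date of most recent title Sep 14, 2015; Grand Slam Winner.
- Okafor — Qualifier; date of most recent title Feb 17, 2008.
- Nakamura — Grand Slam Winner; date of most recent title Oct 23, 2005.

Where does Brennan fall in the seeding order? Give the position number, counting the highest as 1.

By status category: Brennan, Johansson and Nakamura (Grand Slam Winner); then Okafor (Qualifier).
Among Brennan, Johansson and Nakamura, alphabetically by surname: Brennan before Johansson before Nakamura.
Order: Brennan, Johansson, Nakamura, Okafor. So position 1.

1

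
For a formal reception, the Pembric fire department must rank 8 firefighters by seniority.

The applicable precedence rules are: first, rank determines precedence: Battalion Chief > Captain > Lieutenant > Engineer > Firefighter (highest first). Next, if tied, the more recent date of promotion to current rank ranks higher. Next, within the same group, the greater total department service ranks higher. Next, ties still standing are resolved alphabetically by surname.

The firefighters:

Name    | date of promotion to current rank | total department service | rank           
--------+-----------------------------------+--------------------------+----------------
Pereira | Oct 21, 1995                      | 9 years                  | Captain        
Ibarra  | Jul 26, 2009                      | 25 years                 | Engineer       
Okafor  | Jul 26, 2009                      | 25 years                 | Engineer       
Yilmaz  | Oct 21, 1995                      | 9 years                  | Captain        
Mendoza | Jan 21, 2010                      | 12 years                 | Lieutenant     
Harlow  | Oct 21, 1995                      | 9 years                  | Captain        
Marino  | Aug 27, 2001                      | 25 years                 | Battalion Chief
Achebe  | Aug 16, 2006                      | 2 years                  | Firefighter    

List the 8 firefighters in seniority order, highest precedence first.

Marino, Harlow, Pereira, Yilmaz, Mendoza, Ibarra, Okafor, Achebe

By rank: Marino (Battalion Chief); then Harlow, Pereira and Yilmaz (Captain); then Mendoza (Lieutenant); then Ibarra and Okafor (Engineer); then Achebe (Firefighter).
Harlow, Pereira and Yilmaz all have date of promotion to current rank Oct 21, 1995, so the next rule applies.
Harlow, Pereira and Yilmaz all have total department service 9 years, so the next rule applies.
Among Harlow, Pereira and Yilmaz, alphabetically by surname: Harlow before Pereira before Yilmaz.
Ibarra and Okafor both have date of promotion to current rank Jul 26, 2009, so the next rule applies.
Ibarra and Okafor both have total department service 25 years, so the next rule applies.
Among Ibarra and Okafor, alphabetically by surname: Ibarra before Okafor.
Full order: Marino, Harlow, Pereira, Yilmaz, Mendoza, Ibarra, Okafor, Achebe.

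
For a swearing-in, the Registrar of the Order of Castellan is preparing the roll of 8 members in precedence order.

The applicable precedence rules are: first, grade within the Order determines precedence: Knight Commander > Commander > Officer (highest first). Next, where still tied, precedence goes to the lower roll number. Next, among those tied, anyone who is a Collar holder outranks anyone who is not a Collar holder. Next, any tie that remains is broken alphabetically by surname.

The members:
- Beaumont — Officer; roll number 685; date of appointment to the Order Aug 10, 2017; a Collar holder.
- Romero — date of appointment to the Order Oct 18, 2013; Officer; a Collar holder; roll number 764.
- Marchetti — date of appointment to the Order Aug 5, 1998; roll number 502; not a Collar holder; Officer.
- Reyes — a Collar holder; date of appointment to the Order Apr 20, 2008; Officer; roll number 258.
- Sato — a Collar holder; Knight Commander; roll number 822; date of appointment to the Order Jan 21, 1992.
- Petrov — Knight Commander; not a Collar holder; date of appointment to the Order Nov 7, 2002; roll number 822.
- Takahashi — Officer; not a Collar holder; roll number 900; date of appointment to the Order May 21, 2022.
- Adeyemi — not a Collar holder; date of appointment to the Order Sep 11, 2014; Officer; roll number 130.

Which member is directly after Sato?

Petrov

By grade within the Order: Sato and Petrov (Knight Commander); then Adeyemi, Reyes, Marchetti, Beaumont, Romero and Takahashi (Officer).
Sato and Petrov both have roll number 822, so the next rule applies.
Among Sato and Petrov, a Collar holder before not a Collar holder: Sato (a Collar holder) before Petrov (not a Collar holder).
Among Adeyemi, Reyes, Marchetti, Beaumont, Romero and Takahashi, by roll number (lower first): Adeyemi (130) before Reyes (258) before Marchetti (502) before Beaumont (685) before Romero (764) before Takahashi (900).
Order: Sato, Petrov, Adeyemi, Reyes, Marchetti, Beaumont, Romero, Takahashi.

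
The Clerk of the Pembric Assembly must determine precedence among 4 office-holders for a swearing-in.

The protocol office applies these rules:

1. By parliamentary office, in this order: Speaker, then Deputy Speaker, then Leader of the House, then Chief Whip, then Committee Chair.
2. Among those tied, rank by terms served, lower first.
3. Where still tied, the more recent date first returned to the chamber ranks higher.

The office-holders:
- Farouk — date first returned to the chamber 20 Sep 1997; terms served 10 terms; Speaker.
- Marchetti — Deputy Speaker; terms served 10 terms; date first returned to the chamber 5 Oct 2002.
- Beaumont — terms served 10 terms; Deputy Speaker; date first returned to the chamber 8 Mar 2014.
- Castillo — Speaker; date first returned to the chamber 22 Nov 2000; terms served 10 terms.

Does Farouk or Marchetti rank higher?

By parliamentary office: Castillo and Farouk (Speaker); then Beaumont and Marchetti (Deputy Speaker).
Castillo and Farouk both have terms served 10 terms, so the next rule applies.
Among Castillo and Farouk, by date first returned to the chamber (later first): Castillo (22 Nov 2000) before Farouk (20 Sep 1997).
Beaumont and Marchetti both have terms served 10 terms, so the next rule applies.
Among Beaumont and Marchetti, by date first returned to the chamber (later first): Beaumont (8 Mar 2014) before Marchetti (5 Oct 2002).
So Farouk takes precedence.

Farouk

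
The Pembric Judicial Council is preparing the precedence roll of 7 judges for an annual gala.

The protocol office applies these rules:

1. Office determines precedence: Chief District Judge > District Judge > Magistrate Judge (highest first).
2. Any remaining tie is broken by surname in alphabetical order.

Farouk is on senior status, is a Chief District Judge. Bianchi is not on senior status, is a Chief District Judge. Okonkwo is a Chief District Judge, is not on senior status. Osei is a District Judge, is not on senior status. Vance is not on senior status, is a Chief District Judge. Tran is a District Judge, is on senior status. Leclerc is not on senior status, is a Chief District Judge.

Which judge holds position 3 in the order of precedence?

Leclerc

By office: Bianchi, Farouk, Leclerc, Okonkwo and Vance (Chief District Judge); then Osei and Tran (District Judge).
Among Bianchi, Farouk, Leclerc, Okonkwo and Vance, alphabetically by surname: Bianchi before Farouk before Leclerc before Okonkwo before Vance.
Among Osei and Tran, alphabetically by surname: Osei before Tran.
Order: Bianchi, Farouk, Leclerc, Okonkwo, Vance, Osei, Tran.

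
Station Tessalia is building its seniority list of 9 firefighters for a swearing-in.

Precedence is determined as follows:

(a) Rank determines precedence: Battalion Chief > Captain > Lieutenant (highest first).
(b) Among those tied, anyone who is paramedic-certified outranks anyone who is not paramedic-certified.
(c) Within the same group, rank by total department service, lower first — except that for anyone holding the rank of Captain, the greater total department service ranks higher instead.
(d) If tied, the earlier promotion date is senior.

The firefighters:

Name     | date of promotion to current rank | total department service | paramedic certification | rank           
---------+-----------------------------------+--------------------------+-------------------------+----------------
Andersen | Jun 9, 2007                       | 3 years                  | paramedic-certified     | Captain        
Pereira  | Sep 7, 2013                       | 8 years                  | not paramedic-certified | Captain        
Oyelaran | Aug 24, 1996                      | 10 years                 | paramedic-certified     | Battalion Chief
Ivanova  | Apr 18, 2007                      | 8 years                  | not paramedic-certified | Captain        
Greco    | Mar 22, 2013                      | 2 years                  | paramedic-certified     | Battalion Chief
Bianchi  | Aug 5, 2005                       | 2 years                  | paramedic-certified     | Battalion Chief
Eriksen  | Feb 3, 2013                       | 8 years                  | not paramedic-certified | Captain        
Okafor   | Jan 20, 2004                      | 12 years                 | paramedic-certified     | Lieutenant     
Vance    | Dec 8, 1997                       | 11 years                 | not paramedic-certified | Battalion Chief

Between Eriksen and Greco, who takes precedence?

Greco

By rank: Bianchi, Greco, Oyelaran and Vance (Battalion Chief); then Andersen, Ivanova, Eriksen and Pereira (Captain); then Okafor (Lieutenant).
Among Bianchi, Greco, Oyelaran and Vance, paramedic-certified before not paramedic-certified: Bianchi, Greco and Oyelaran (paramedic-certified) before Vance (not paramedic-certified).
Among Bianchi, Greco and Oyelaran, by total department service (lower first): Bianchi and Greco (2 years) before Oyelaran (10 years).
Among Bianchi and Greco, by date of promotion to current rank (earlier first): Bianchi (Aug 5, 2005) before Greco (Mar 22, 2013).
Among Andersen, Ivanova, Eriksen and Pereira, paramedic-certified before not paramedic-certified: Andersen (paramedic-certified) before Ivanova, Eriksen and Pereira (not paramedic-certified).
Ivanova, Eriksen and Pereira all have total department service 8 years, so the next rule applies.
Among Ivanova, Eriksen and Pereira, by date of promotion to current rank (earlier first): Ivanova (Apr 18, 2007) before Eriksen (Feb 3, 2013) before Pereira (Sep 7, 2013).
So Greco takes precedence.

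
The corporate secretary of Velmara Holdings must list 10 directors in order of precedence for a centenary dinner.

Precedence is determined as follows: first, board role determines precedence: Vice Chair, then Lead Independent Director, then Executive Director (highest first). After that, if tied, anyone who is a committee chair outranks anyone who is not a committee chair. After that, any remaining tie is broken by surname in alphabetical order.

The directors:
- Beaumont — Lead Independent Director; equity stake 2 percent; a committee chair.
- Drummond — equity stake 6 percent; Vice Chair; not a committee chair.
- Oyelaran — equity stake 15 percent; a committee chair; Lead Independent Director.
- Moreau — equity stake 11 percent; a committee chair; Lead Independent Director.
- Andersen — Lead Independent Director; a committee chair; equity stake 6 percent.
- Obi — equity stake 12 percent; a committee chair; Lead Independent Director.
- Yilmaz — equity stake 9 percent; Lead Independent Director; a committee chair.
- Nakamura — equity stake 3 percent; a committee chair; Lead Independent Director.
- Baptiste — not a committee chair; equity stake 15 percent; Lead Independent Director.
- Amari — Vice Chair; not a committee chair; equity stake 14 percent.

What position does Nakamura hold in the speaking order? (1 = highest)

6

By board role: Amari and Drummond (Vice Chair); then Andersen, Beaumont, Moreau, Nakamura, Obi, Oyelaran, Yilmaz and Baptiste (Lead Independent Director).
Amari and Drummond are each not a committee chair, so the next rule applies.
Among Amari and Drummond, alphabetically by surname: Amari before Drummond.
Among Andersen, Beaumont, Moreau, Nakamura, Obi, Oyelaran, Yilmaz and Baptiste, a committee chair before not a committee chair: Andersen, Beaumont, Moreau, Nakamura, Obi, Oyelaran and Yilmaz (a committee chair) before Baptiste (not a committee chair).
Among Andersen, Beaumont, Moreau, Nakamura, Obi, Oyelaran and Yilmaz, alphabetically by surname: Andersen before Beaumont before Moreau before Nakamura before Obi before Oyelaran before Yilmaz.
Order: Amari, Drummond, Andersen, Beaumont, Moreau, Nakamura, Obi, Oyelaran, Yilmaz, Baptiste. So position 6.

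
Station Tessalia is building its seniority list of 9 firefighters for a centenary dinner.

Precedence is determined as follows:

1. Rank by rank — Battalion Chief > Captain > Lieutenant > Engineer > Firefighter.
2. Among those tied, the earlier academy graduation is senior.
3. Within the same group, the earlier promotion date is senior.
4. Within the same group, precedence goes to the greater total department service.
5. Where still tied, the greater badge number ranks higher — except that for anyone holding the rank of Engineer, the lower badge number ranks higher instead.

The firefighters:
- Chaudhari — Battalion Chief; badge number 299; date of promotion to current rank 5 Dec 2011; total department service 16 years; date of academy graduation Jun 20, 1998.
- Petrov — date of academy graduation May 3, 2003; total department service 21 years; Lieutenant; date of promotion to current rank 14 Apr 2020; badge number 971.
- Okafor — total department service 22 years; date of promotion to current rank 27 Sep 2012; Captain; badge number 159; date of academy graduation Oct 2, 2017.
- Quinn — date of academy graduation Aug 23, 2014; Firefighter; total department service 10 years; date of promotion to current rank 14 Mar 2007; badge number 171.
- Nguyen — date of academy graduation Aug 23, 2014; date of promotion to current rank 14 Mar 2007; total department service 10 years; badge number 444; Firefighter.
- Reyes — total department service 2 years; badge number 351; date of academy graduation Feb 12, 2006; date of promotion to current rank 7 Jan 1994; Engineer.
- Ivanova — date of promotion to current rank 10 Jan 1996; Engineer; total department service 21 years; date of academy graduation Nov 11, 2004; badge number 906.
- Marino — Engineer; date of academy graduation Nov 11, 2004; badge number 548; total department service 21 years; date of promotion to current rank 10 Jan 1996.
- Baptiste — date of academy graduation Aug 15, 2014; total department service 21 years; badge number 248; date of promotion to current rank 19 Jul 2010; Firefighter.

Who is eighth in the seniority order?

Nguyen

By rank: Chaudhari (Battalion Chief); then Okafor (Captain); then Petrov (Lieutenant); then Marino, Ivanova and Reyes (Engineer); then Baptiste, Nguyen and Quinn (Firefighter).
Among Marino, Ivanova and Reyes, by date of academy graduation (earlier first): Marino and Ivanova (Nov 11, 2004) before Reyes (Feb 12, 2006).
Marino and Ivanova both have date of promotion to current rank 10 Jan 1996, so the next rule applies.
Marino and Ivanova both have total department service 21 years, so the next rule applies.
Among Marino and Ivanova, by badge number (lower first) (reversed rule for this group): Marino (548) before Ivanova (906).
Among Baptiste, Nguyen and Quinn, by date of academy graduation (earlier first): Baptiste (Aug 15, 2014) before Nguyen and Quinn (Aug 23, 2014).
Nguyen and Quinn both have date of promotion to current rank 14 Mar 2007, so the next rule applies.
Nguyen and Quinn both have total department service 10 years, so the next rule applies.
Among Nguyen and Quinn, by badge number (higher first): Nguyen (444) before Quinn (171).
Order: Chaudhari, Okafor, Petrov, Marino, Ivanova, Reyes, Baptiste, Nguyen, Quinn.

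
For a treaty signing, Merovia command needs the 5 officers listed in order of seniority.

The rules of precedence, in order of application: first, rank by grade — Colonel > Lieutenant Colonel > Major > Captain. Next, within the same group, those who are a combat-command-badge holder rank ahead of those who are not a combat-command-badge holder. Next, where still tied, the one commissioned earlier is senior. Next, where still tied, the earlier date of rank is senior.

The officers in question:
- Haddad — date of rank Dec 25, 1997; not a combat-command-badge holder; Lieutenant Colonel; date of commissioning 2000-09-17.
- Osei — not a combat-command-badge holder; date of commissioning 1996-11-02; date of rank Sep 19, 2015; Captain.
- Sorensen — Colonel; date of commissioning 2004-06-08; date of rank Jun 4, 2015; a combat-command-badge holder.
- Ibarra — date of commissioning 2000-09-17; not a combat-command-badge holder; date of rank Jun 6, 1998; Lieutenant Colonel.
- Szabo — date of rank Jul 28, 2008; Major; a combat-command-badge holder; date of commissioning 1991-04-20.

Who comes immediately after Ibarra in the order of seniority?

Szabo

By grade: Sorensen (Colonel); then Haddad and Ibarra (Lieutenant Colonel); then Szabo (Major); then Osei (Captain).
Haddad and Ibarra are each not a combat-command-badge holder, so the next rule applies.
Haddad and Ibarra both have date of commissioning 2000-09-17, so the next rule applies.
Among Haddad and Ibarra, by date of rank (earlier first): Haddad (Dec 25, 1997) before Ibarra (Jun 6, 1998).
Order: Sorensen, Haddad, Ibarra, Szabo, Osei.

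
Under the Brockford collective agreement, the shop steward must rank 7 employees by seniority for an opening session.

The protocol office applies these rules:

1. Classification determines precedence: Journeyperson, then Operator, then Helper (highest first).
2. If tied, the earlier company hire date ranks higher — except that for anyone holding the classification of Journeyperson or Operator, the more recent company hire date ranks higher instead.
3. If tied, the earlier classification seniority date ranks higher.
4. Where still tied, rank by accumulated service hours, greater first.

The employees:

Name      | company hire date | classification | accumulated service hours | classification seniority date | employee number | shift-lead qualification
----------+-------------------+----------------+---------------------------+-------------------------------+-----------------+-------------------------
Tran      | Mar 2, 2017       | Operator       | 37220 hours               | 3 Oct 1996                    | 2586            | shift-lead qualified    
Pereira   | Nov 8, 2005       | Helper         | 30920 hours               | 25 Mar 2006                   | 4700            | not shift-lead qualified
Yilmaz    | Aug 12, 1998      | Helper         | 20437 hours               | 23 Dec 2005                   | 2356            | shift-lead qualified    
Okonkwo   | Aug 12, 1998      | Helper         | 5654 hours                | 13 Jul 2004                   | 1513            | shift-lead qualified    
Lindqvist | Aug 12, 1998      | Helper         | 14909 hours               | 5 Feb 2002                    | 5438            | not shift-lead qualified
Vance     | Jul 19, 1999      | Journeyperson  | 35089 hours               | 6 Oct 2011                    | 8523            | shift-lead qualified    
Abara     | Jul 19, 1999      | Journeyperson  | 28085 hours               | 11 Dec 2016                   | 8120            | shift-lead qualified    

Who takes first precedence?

By classification: Vance and Abara (Journeyperson); then Tran (Operator); then Lindqvist, Okonkwo, Yilmaz and Pereira (Helper).
Vance and Abara both have company hire date Jul 19, 1999, so the next rule applies.
Among Vance and Abara, by classification seniority date (earlier first): Vance (6 Oct 2011) before Abara (11 Dec 2016).
Among Lindqvist, Okonkwo, Yilmaz and Pereira, by company hire date (earlier first): Lindqvist, Okonkwo and Yilmaz (Aug 12, 1998) before Pereira (Nov 8, 2005).
Among Lindqvist, Okonkwo and Yilmaz, by classification seniority date (earlier first): Lindqvist (5 Feb 2002) before Okonkwo (13 Jul 2004) before Yilmaz (23 Dec 2005).
Order: Vance, Abara, Tran, Lindqvist, Okonkwo, Yilmaz, Pereira.

Vance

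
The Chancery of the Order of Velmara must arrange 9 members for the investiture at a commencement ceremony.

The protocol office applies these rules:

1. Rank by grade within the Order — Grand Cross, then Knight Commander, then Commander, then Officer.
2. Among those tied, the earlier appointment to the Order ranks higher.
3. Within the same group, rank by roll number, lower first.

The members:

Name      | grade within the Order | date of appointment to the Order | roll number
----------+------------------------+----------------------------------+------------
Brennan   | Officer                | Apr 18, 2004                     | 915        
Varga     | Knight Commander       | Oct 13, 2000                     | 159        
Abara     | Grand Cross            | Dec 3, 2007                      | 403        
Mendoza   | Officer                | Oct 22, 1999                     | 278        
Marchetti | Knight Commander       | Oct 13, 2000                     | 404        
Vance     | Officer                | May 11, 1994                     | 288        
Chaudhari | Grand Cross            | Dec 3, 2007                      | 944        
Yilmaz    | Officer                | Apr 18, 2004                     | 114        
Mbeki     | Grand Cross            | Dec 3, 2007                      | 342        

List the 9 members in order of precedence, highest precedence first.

Mbeki, Abara, Chaudhari, Varga, Marchetti, Vance, Mendoza, Yilmaz, Brennan

By grade within the Order: Mbeki, Abara and Chaudhari (Grand Cross); then Varga and Marchetti (Knight Commander); then Vance, Mendoza, Yilmaz and Brennan (Officer).
Mbeki, Abara and Chaudhari all have date of appointment to the Order Dec 3, 2007, so the next rule applies.
Among Mbeki, Abara and Chaudhari, by roll number (lower first): Mbeki (342) before Abara (403) before Chaudhari (944).
Varga and Marchetti both have date of appointment to the Order Oct 13, 2000, so the next rule applies.
Among Varga and Marchetti, by roll number (lower first): Varga (159) before Marchetti (404).
Among Vance, Mendoza, Yilmaz and Brennan, by date of appointment to the Order (earlier first): Vance (May 11, 1994) before Mendoza (Oct 22, 1999) before Yilmaz and Brennan (Apr 18, 2004).
Among Yilmaz and Brennan, by roll number (lower first): Yilmaz (114) before Brennan (915).
Full order: Mbeki, Abara, Chaudhari, Varga, Marchetti, Vance, Mendoza, Yilmaz, Brennan.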